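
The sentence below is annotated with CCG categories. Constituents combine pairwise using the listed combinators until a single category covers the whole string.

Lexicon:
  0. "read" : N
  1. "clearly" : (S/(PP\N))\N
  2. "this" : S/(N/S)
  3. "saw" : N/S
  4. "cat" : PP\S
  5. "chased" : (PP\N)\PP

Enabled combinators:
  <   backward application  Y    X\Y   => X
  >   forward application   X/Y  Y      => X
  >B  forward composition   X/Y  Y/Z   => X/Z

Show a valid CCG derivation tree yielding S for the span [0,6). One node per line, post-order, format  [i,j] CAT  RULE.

[0,6] S   >
  [0,2] S/(PP\N)   <
    [0,1] "read" : N
    [1,2] "clearly" : (S/(PP\N))\N
  [2,6] PP\N   <
    [2,5] PP   <
      [2,4] S   >
        [2,3] "this" : S/(N/S)
        [3,4] "saw" : N/S
      [4,5] "cat" : PP\S
    [5,6] "chased" : (PP\N)\PP

[0,1] N  lex  "read"
[1,2] (S/(PP\N))\N  lex  "clearly"
[0,2] S/(PP\N)  <  k=1
[2,3] S/(N/S)  lex  "this"
[3,4] N/S  lex  "saw"
[2,4] S  >  k=3
[4,5] PP\S  lex  "cat"
[2,5] PP  <  k=4
[5,6] (PP\N)\PP  lex  "chased"
[2,6] PP\N  <  k=5
[0,6] S  >  k=2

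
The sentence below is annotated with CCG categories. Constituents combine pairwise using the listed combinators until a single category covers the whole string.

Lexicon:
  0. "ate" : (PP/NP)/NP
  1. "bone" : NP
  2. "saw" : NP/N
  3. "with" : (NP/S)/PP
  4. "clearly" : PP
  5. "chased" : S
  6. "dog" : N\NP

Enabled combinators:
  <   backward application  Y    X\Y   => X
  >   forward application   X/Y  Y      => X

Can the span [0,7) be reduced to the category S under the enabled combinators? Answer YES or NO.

(PP/NP)/NP NP NP/N (NP/S)/PP PP S N\NP
CKY chart[0,7] = {PP}; S ∉ chart

NO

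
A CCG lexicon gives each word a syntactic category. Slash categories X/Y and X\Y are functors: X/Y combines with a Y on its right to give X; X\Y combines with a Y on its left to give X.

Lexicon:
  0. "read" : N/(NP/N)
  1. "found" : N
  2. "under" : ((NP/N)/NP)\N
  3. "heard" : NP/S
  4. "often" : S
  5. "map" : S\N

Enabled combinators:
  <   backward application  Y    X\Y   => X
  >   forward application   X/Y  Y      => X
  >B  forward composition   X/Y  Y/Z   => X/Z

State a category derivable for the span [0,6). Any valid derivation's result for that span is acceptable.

[0,6] S   <
  [0,5] N   >
    [0,4] N/S   >B
      [0,3] N/NP   >B
        [0,1] "read" : N/(NP/N)
        [1,3] (NP/N)/NP   <
          [1,2] "found" : N
          [2,3] "under" : ((NP/N)/NP)\N
      [3,4] "heard" : NP/S
    [4,5] "often" : S
  [5,6] "map" : S\N

S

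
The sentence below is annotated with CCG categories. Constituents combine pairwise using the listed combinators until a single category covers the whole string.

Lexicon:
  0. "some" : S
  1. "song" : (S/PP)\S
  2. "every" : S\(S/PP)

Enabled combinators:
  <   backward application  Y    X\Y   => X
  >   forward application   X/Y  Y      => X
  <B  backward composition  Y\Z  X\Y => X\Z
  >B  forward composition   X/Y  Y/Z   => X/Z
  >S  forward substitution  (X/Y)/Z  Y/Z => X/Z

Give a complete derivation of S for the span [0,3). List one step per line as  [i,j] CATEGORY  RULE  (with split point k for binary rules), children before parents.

[0,1] S  lex  "some"
[1,2] (S/PP)\S  lex  "song"
[0,2] S/PP  <  k=1
[2,3] S\(S/PP)  lex  "every"
[0,3] S  <  k=2

[0,3] S   <
  [0,2] S/PP   <
    [0,1] "some" : S
    [1,2] "song" : (S/PP)\S
  [2,3] "every" : S\(S/PP)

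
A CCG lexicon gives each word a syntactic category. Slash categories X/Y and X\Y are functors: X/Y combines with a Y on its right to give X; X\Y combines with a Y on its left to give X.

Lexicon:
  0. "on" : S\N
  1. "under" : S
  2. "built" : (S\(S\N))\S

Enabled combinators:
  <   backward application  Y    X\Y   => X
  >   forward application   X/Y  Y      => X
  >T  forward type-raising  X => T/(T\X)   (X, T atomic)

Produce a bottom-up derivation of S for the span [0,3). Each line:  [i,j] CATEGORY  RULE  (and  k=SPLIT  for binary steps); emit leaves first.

[0,3] S   <
  [0,1] "on" : S\N
  [1,3] S\(S\N)   <
    [1,2] "under" : S
    [2,3] "built" : (S\(S\N))\S

[0,1] S\N  lex  "on"
[1,2] S  lex  "under"
[2,3] (S\(S\N))\S  lex  "built"
[1,3] S\(S\N)  <  k=2
[0,3] S  <  k=1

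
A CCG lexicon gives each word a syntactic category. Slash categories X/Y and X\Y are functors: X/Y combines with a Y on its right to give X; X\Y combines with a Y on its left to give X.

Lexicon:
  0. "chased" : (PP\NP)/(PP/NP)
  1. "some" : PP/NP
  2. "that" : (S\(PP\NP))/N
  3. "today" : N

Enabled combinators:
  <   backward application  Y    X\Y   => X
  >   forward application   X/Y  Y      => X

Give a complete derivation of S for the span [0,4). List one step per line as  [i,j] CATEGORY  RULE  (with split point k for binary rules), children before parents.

[0,4] S   <
  [0,2] PP\NP   >
    [0,1] "chased" : (PP\NP)/(PP/NP)
    [1,2] "some" : PP/NP
  [2,4] S\(PP\NP)   >
    [2,3] "that" : (S\(PP\NP))/N
    [3,4] "today" : N

[0,1] (PP\NP)/(PP/NP)  lex  "chased"
[1,2] PP/NP  lex  "some"
[0,2] PP\NP  >  k=1
[2,3] (S\(PP\NP))/N  lex  "that"
[3,4] N  lex  "today"
[2,4] S\(PP\NP)  >  k=3
[0,4] S  <  k=2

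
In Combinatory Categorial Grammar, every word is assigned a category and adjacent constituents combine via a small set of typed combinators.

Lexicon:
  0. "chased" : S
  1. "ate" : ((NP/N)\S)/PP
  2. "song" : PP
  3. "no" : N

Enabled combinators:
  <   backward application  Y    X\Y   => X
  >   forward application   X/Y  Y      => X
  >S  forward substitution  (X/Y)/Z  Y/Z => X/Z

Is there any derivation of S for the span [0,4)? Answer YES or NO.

S ((NP/N)\S)/PP PP N
CKY chart[0,4] = {NP}; S ∉ chart

NO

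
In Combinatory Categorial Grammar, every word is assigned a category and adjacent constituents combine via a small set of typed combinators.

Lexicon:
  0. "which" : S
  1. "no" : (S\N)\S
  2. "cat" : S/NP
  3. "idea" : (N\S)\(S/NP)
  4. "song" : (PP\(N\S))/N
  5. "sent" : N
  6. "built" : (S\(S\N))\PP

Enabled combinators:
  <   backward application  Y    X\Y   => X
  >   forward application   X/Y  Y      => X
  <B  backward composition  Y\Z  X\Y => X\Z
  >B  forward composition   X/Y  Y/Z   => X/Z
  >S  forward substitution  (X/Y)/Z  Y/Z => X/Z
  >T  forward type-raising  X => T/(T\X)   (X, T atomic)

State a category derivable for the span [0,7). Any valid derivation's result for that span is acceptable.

S

[0,7] S   <
  [0,2] S\N   <
    [0,1] "which" : S
    [1,2] "no" : (S\N)\S
  [2,7] S\(S\N)   <
    [2,6] PP   <
      [2,4] N\S   <
        [2,3] "cat" : S/NP
        [3,4] "idea" : (N\S)\(S/NP)
      [4,6] PP\(N\S)   >
        [4,5] "song" : (PP\(N\S))/N
        [5,6] "sent" : N
    [6,7] "built" : (S\(S\N))\PP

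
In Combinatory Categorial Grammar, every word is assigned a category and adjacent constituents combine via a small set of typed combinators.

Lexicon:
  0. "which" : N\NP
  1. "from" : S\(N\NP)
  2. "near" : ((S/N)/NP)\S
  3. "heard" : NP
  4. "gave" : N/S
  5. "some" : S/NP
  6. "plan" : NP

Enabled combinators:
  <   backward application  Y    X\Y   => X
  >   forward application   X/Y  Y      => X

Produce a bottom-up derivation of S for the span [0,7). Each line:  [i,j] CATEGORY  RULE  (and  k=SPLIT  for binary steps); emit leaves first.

[0,1] N\NP  lex  "which"
[1,2] S\(N\NP)  lex  "from"
[0,2] S  <  k=1
[2,3] ((S/N)/NP)\S  lex  "near"
[0,3] (S/N)/NP  <  k=2
[3,4] NP  lex  "heard"
[0,4] S/N  >  k=3
[4,5] N/S  lex  "gave"
[5,6] S/NP  lex  "some"
[6,7] NP  lex  "plan"
[5,7] S  >  k=6
[4,7] N  >  k=5
[0,7] S  >  k=4

[0,7] S   >
  [0,4] S/N   >
    [0,3] (S/N)/NP   <
      [0,2] S   <
        [0,1] "which" : N\NP
        [1,2] "from" : S\(N\NP)
      [2,3] "near" : ((S/N)/NP)\S
    [3,4] "heard" : NP
  [4,7] N   >
    [4,5] "gave" : N/S
    [5,7] S   >
      [5,6] "some" : S/NP
      [6,7] "plan" : NP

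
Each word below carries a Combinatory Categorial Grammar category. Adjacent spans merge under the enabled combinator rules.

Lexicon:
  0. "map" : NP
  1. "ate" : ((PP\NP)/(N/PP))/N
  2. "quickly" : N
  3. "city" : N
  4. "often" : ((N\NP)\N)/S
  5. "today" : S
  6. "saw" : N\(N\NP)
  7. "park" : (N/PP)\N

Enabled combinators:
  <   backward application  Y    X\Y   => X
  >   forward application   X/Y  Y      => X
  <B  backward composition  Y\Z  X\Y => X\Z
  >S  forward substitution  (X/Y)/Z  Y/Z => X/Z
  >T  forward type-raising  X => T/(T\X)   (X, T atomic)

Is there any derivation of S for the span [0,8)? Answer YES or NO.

NP ((PP\NP)/(N/PP))/N N N ((N\NP)\N)/S S N\(N\NP) (N/PP)\N
CKY chart[0,8] = {N/(N\PP), NP/(NP\PP), PP, PP/(PP\PP), S/(S\PP)}; S ∉ chart

NO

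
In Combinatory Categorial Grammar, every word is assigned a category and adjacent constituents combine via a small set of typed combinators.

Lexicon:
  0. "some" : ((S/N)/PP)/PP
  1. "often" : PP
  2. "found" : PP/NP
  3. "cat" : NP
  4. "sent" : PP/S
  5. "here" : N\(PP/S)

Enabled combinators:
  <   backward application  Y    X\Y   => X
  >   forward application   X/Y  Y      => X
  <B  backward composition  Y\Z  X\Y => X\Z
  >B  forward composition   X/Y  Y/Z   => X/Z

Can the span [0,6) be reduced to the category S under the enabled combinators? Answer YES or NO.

[0,6] S   >
  [0,4] S/N   >
    [0,2] (S/N)/PP   >
      [0,1] "some" : ((S/N)/PP)/PP
      [1,2] "often" : PP
    [2,4] PP   >
      [2,3] "found" : PP/NP
      [3,4] "cat" : NP
  [4,6] N   <
    [4,5] "sent" : PP/S
    [5,6] "here" : N\(PP/S)

YES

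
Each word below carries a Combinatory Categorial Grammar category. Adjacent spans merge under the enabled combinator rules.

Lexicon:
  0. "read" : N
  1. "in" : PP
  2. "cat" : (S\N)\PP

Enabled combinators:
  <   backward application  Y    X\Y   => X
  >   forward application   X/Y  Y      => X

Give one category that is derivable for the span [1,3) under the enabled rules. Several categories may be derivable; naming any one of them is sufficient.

S\N

[0,3] S   <
  [0,1] "read" : N
  [1,3] S\N   <
    [1,2] "in" : PP
    [2,3] "cat" : (S\N)\PP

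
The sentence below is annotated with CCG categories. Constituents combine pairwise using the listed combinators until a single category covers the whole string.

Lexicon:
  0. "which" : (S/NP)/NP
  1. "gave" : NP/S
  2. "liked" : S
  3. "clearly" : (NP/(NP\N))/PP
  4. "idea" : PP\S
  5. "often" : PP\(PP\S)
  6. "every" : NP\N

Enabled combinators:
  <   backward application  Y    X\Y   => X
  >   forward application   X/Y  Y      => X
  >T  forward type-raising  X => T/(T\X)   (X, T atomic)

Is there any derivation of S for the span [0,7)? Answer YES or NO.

[0,7] S   >
  [0,3] S/NP   >
    [0,1] "which" : (S/NP)/NP
    [1,3] NP   >
      [1,2] "gave" : NP/S
      [2,3] "liked" : S
  [3,7] NP   >
    [3,6] NP/(NP\N)   >
      [3,4] "clearly" : (NP/(NP\N))/PP
      [4,6] PP   <
        [4,5] "idea" : PP\S
        [5,6] "often" : PP\(PP\S)
    [6,7] "every" : NP\N

YES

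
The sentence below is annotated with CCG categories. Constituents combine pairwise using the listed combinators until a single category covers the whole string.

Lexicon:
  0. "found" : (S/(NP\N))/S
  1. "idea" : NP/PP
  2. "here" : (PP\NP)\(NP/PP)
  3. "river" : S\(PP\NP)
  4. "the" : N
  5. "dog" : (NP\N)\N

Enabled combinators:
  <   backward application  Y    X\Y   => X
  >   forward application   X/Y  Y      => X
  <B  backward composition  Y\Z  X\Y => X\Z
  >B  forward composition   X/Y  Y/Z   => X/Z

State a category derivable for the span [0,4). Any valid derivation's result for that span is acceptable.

[0,6] S   >
  [0,4] S/(NP\N)   >
    [0,1] "found" : (S/(NP\N))/S
    [1,4] S   <
      [1,3] PP\NP   <
        [1,2] "idea" : NP/PP
        [2,3] "here" : (PP\NP)\(NP/PP)
      [3,4] "river" : S\(PP\NP)
  [4,6] NP\N   <
    [4,5] "the" : N
    [5,6] "dog" : (NP\N)\N

S/(NP\N)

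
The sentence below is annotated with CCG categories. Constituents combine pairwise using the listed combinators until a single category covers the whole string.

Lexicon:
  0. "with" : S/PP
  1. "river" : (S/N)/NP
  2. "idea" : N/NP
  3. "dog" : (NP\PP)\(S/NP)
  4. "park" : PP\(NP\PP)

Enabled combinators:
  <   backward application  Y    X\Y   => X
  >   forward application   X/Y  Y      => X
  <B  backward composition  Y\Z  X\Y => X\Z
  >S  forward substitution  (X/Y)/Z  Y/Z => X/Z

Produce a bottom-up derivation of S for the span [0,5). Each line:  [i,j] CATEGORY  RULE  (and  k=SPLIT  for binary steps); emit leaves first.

[0,1] S/PP  lex  "with"
[1,2] (S/N)/NP  lex  "river"
[2,3] N/NP  lex  "idea"
[1,3] S/NP  >S  k=2
[3,4] (NP\PP)\(S/NP)  lex  "dog"
[1,4] NP\PP  <  k=3
[4,5] PP\(NP\PP)  lex  "park"
[1,5] PP  <  k=4
[0,5] S  >  k=1

[0,5] S   >
  [0,1] "with" : S/PP
  [1,5] PP   <
    [1,4] NP\PP   <
      [1,3] S/NP   >S
        [1,2] "river" : (S/N)/NP
        [2,3] "idea" : N/NP
      [3,4] "dog" : (NP\PP)\(S/NP)
    [4,5] "park" : PP\(NP\PP)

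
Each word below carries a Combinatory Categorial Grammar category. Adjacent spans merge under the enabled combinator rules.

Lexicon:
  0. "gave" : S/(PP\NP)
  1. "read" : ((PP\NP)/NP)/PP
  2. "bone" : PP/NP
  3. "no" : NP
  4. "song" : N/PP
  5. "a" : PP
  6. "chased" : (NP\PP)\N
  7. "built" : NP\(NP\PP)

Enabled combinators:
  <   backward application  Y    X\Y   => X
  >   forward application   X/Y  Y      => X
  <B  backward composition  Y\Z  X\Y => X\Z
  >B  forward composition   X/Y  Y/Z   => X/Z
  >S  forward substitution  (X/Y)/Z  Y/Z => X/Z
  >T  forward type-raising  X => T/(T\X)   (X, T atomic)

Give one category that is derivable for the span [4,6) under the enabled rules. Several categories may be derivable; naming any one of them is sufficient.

[0,8] S   >
  [0,1] "gave" : S/(PP\NP)
  [1,8] PP\NP   >
    [1,4] (PP\NP)/NP   >
      [1,2] "read" : ((PP\NP)/NP)/PP
      [2,4] PP   >
        [2,3] "bone" : PP/NP
        [3,4] "no" : NP
    [4,8] NP   <
      [4,7] NP\PP   <
        [4,6] N   >
          [4,5] "song" : N/PP
          [5,6] "a" : PP
        [6,7] "chased" : (NP\PP)\N
      [7,8] "built" : NP\(NP\PP)

N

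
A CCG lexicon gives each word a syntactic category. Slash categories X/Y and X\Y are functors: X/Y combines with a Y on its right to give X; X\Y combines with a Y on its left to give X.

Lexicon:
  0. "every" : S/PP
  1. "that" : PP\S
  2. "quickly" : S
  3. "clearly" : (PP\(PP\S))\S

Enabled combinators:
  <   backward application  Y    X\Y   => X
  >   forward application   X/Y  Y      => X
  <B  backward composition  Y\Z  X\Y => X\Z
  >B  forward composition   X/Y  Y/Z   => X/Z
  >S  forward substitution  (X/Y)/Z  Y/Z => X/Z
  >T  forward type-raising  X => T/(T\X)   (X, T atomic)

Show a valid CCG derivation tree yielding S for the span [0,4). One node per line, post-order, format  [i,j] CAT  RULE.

[0,4] S   >
  [0,1] "every" : S/PP
  [1,4] PP   <
    [1,2] "that" : PP\S
    [2,4] PP\(PP\S)   <
      [2,3] "quickly" : S
      [3,4] "clearly" : (PP\(PP\S))\S

[0,1] S/PP  lex  "every"
[1,2] PP\S  lex  "that"
[2,3] S  lex  "quickly"
[3,4] (PP\(PP\S))\S  lex  "clearly"
[2,4] PP\(PP\S)  <  k=3
[1,4] PP  <  k=2
[0,4] S  >  k=1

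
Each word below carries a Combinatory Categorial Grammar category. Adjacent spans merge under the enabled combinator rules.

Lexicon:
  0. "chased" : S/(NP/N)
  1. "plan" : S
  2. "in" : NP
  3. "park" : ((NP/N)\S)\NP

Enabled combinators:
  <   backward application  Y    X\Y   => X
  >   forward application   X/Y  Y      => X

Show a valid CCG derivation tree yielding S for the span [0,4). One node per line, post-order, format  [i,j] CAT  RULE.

[0,1] S/(NP/N)  lex  "chased"
[1,2] S  lex  "plan"
[2,3] NP  lex  "in"
[3,4] ((NP/N)\S)\NP  lex  "park"
[2,4] (NP/N)\S  <  k=3
[1,4] NP/N  <  k=2
[0,4] S  >  k=1

[0,4] S   >
  [0,1] "chased" : S/(NP/N)
  [1,4] NP/N   <
    [1,2] "plan" : S
    [2,4] (NP/N)\S   <
      [2,3] "in" : NP
      [3,4] "park" : ((NP/N)\S)\NP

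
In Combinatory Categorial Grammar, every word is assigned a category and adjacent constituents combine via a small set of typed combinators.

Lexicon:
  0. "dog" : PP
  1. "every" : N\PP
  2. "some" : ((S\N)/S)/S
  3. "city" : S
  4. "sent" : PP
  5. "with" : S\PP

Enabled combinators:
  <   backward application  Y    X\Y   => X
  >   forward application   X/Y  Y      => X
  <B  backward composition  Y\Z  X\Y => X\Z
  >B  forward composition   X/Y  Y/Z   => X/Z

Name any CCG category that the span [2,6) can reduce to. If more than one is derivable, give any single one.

[0,6] S   <
  [0,2] N   <
    [0,1] "dog" : PP
    [1,2] "every" : N\PP
  [2,6] S\N   >
    [2,4] (S\N)/S   >
      [2,3] "some" : ((S\N)/S)/S
      [3,4] "city" : S
    [4,6] S   <
      [4,5] "sent" : PP
      [5,6] "with" : S\PP

S\N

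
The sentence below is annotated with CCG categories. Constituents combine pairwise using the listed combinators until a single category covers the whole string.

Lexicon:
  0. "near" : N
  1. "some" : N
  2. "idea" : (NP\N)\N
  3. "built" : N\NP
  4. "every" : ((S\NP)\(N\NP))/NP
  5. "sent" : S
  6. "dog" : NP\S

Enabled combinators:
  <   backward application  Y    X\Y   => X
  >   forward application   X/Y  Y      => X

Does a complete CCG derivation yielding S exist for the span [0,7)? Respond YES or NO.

YES

[0,7] S   <
  [0,3] NP   <
    [0,1] "near" : N
    [1,3] NP\N   <
      [1,2] "some" : N
      [2,3] "idea" : (NP\N)\N
  [3,7] S\NP   <
    [3,4] "built" : N\NP
    [4,7] (S\NP)\(N\NP)   >
      [4,5] "every" : ((S\NP)\(N\NP))/NP
      [5,7] NP   <
        [5,6] "sent" : S
        [6,7] "dog" : NP\S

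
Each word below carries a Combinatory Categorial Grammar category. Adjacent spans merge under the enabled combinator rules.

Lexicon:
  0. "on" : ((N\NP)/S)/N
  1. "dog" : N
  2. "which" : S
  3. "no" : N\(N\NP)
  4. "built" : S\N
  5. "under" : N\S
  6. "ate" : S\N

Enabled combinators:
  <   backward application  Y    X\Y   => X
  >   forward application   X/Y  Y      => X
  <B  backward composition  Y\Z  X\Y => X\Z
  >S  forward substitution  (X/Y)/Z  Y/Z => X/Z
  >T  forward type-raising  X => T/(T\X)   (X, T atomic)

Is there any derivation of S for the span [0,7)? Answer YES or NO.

YES

[0,7] S   <
  [0,4] N   <
    [0,3] N\NP   >
      [0,2] (N\NP)/S   >
        [0,1] "on" : ((N\NP)/S)/N
        [1,2] "dog" : N
      [2,3] "which" : S
    [3,4] "no" : N\(N\NP)
  [4,7] S\N   <B
    [4,6] N\N   <B
      [4,5] "built" : S\N
      [5,6] "under" : N\S
    [6,7] "ate" : S\N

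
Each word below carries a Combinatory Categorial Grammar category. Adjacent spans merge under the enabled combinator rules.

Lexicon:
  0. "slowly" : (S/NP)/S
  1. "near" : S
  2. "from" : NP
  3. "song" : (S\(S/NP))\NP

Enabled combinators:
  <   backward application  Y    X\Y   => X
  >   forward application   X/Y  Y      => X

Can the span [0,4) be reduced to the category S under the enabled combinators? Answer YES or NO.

YES

[0,4] S   <
  [0,2] S/NP   >
    [0,1] "slowly" : (S/NP)/S
    [1,2] "near" : S
  [2,4] S\(S/NP)   <
    [2,3] "from" : NP
    [3,4] "song" : (S\(S/NP))\NP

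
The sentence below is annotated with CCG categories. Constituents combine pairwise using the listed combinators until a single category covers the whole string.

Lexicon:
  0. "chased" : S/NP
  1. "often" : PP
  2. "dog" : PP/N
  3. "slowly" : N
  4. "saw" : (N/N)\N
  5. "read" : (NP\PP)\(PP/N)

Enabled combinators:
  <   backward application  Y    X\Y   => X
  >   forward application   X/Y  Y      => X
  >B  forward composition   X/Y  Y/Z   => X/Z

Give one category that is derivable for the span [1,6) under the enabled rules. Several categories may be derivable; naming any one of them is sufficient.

[0,6] S   >
  [0,1] "chased" : S/NP
  [1,6] NP   <
    [1,2] "often" : PP
    [2,6] NP\PP   <
      [2,5] PP/N   >B
        [2,3] "dog" : PP/N
        [3,5] N/N   <
          [3,4] "slowly" : N
          [4,5] "saw" : (N/N)\N
      [5,6] "read" : (NP\PP)\(PP/N)

NP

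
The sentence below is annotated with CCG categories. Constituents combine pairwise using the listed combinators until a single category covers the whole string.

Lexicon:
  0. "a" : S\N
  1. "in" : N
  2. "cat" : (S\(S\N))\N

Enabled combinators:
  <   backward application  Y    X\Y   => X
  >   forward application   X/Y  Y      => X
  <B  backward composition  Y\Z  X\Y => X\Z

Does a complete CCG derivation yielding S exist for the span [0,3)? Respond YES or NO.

YES

[0,3] S   <
  [0,1] "a" : S\N
  [1,3] S\(S\N)   <
    [1,2] "in" : N
    [2,3] "cat" : (S\(S\N))\N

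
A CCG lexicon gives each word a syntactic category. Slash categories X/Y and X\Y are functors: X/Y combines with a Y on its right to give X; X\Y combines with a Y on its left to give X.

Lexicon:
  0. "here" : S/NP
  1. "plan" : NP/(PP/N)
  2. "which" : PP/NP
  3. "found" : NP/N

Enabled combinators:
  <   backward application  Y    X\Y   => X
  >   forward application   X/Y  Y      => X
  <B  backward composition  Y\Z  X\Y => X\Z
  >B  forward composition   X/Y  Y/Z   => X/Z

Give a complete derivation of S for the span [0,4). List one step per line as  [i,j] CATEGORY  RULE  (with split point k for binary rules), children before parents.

[0,4] S   >
  [0,1] "here" : S/NP
  [1,4] NP   >
    [1,2] "plan" : NP/(PP/N)
    [2,4] PP/N   >B
      [2,3] "which" : PP/NP
      [3,4] "found" : NP/N

[0,1] S/NP  lex  "here"
[1,2] NP/(PP/N)  lex  "plan"
[2,3] PP/NP  lex  "which"
[3,4] NP/N  lex  "found"
[2,4] PP/N  >B  k=3
[1,4] NP  >  k=2
[0,4] S  >  k=1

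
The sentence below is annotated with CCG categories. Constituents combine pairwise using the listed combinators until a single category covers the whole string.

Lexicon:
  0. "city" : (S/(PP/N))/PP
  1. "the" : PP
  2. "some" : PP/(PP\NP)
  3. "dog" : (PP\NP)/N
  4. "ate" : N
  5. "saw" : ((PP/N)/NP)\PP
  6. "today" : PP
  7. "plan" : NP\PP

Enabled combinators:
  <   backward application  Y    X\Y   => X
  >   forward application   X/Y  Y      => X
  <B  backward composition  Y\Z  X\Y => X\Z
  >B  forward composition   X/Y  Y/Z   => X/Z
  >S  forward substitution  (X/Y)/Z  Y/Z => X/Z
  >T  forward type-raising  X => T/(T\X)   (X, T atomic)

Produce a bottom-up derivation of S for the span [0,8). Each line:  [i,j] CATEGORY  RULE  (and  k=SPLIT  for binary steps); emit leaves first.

[0,8] S   >
  [0,2] S/(PP/N)   >
    [0,1] "city" : (S/(PP/N))/PP
    [1,2] "the" : PP
  [2,8] PP/N   >
    [2,6] (PP/N)/NP   <
      [2,5] PP   >
        [2,3] "some" : PP/(PP\NP)
        [3,5] PP\NP   >
          [3,4] "dog" : (PP\NP)/N
          [4,5] "ate" : N
      [5,6] "saw" : ((PP/N)/NP)\PP
    [6,8] NP   <
      [6,7] "today" : PP
      [7,8] "plan" : NP\PP

[0,1] (S/(PP/N))/PP  lex  "city"
[1,2] PP  lex  "the"
[0,2] S/(PP/N)  >  k=1
[2,3] PP/(PP\NP)  lex  "some"
[3,4] (PP\NP)/N  lex  "dog"
[4,5] N  lex  "ate"
[3,5] PP\NP  >  k=4
[2,5] PP  >  k=3
[5,6] ((PP/N)/NP)\PP  lex  "saw"
[2,6] (PP/N)/NP  <  k=5
[6,7] PP  lex  "today"
[7,8] NP\PP  lex  "plan"
[6,8] NP  <  k=7
[2,8] PP/N  >  k=6
[0,8] S  >  k=2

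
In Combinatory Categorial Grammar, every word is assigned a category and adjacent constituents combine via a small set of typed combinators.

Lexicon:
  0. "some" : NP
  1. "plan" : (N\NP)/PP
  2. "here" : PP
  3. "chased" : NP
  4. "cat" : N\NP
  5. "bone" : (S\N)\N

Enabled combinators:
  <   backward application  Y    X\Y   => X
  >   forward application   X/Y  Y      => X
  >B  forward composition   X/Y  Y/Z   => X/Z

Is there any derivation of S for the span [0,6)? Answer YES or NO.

[0,6] S   <
  [0,3] N   <
    [0,1] "some" : NP
    [1,3] N\NP   >
      [1,2] "plan" : (N\NP)/PP
      [2,3] "here" : PP
  [3,6] S\N   <
    [3,5] N   <
      [3,4] "chased" : NP
      [4,5] "cat" : N\NP
    [5,6] "bone" : (S\N)\N

YES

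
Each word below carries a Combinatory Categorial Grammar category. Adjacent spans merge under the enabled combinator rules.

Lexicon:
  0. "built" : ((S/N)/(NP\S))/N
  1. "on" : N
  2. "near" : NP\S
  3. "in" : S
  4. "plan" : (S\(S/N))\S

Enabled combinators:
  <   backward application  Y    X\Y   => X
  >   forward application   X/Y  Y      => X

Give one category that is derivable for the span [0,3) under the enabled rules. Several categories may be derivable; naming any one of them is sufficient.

[0,5] S   <
  [0,3] S/N   >
    [0,2] (S/N)/(NP\S)   >
      [0,1] "built" : ((S/N)/(NP\S))/N
      [1,2] "on" : N
    [2,3] "near" : NP\S
  [3,5] S\(S/N)   <
    [3,4] "in" : S
    [4,5] "plan" : (S\(S/N))\S

S/N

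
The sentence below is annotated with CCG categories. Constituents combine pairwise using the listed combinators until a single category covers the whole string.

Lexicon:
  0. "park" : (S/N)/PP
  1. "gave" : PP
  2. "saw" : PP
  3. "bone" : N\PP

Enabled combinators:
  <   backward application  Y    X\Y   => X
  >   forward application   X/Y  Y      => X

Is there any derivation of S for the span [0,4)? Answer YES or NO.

YES

[0,4] S   >
  [0,2] S/N   >
    [0,1] "park" : (S/N)/PP
    [1,2] "gave" : PP
  [2,4] N   <
    [2,3] "saw" : PP
    [3,4] "bone" : N\PP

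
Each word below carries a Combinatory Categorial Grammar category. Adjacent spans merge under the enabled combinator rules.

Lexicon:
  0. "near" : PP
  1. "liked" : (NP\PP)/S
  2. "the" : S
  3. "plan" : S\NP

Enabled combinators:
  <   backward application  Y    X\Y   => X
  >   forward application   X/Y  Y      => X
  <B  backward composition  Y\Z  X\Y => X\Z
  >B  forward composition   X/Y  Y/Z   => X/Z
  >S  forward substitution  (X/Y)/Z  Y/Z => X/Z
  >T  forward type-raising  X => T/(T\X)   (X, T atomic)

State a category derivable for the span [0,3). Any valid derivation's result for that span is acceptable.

NP

[0,4] S   <
  [0,3] NP   <
    [0,1] "near" : PP
    [1,3] NP\PP   >
      [1,2] "liked" : (NP\PP)/S
      [2,3] "the" : S
  [3,4] "plan" : S\NP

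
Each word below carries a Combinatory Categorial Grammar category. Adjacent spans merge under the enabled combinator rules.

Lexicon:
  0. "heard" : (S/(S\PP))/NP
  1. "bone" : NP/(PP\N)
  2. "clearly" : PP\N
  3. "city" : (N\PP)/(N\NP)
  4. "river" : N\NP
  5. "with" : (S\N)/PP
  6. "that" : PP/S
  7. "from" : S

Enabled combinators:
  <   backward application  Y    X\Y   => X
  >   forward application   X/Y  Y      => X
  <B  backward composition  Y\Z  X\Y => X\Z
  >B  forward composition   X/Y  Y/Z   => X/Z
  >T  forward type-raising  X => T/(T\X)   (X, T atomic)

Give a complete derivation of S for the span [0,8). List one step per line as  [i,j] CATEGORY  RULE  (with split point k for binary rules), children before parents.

[0,1] (S/(S\PP))/NP  lex  "heard"
[1,2] NP/(PP\N)  lex  "bone"
[2,3] PP\N  lex  "clearly"
[1,3] NP  >  k=2
[0,3] S/(S\PP)  >  k=1
[3,4] (N\PP)/(N\NP)  lex  "city"
[4,5] N\NP  lex  "river"
[3,5] N\PP  >  k=4
[5,6] (S\N)/PP  lex  "with"
[6,7] PP/S  lex  "that"
[7,8] S  lex  "from"
[6,8] PP  >  k=7
[5,8] S\N  >  k=6
[3,8] S\PP  <B  k=5
[0,8] S  >  k=3

[0,8] S   >
  [0,3] S/(S\PP)   >
    [0,1] "heard" : (S/(S\PP))/NP
    [1,3] NP   >
      [1,2] "bone" : NP/(PP\N)
      [2,3] "clearly" : PP\N
  [3,8] S\PP   <B
    [3,5] N\PP   >
      [3,4] "city" : (N\PP)/(N\NP)
      [4,5] "river" : N\NP
    [5,8] S\N   >
      [5,6] "with" : (S\N)/PP
      [6,8] PP   >
        [6,7] "that" : PP/S
        [7,8] "from" : S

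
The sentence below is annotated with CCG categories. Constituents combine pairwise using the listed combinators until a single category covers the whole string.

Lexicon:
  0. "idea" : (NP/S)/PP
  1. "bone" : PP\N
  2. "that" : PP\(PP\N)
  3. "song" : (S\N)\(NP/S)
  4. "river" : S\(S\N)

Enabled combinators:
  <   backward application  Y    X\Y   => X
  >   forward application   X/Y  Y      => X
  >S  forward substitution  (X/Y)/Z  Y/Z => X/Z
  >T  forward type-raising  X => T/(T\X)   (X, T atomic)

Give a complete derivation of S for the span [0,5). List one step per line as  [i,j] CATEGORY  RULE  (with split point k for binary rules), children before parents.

[0,5] S   <
  [0,4] S\N   <
    [0,3] NP/S   >
      [0,1] "idea" : (NP/S)/PP
      [1,3] PP   <
        [1,2] "bone" : PP\N
        [2,3] "that" : PP\(PP\N)
    [3,4] "song" : (S\N)\(NP/S)
  [4,5] "river" : S\(S\N)

[0,1] (NP/S)/PP  lex  "idea"
[1,2] PP\N  lex  "bone"
[2,3] PP\(PP\N)  lex  "that"
[1,3] PP  <  k=2
[0,3] NP/S  >  k=1
[3,4] (S\N)\(NP/S)  lex  "song"
[0,4] S\N  <  k=3
[4,5] S\(S\N)  lex  "river"
[0,5] S  <  k=4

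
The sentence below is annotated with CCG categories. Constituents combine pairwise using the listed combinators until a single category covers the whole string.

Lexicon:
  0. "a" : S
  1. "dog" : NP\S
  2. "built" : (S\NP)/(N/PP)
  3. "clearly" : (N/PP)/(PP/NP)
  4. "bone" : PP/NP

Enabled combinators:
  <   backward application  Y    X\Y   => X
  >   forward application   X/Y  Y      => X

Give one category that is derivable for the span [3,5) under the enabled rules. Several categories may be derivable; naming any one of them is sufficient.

N/PP

[0,5] S   <
  [0,2] NP   <
    [0,1] "a" : S
    [1,2] "dog" : NP\S
  [2,5] S\NP   >
    [2,3] "built" : (S\NP)/(N/PP)
    [3,5] N/PP   >
      [3,4] "clearly" : (N/PP)/(PP/NP)
      [4,5] "bone" : PP/NP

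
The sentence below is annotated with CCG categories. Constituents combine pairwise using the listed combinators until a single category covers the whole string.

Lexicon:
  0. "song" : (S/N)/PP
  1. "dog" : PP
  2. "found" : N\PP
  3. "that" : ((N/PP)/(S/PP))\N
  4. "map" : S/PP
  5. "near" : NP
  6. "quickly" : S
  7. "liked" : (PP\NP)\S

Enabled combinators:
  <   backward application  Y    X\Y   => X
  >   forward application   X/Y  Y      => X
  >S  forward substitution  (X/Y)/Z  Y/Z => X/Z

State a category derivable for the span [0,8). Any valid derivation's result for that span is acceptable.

[0,8] S   >
  [0,5] S/PP   >S
    [0,1] "song" : (S/N)/PP
    [1,5] N/PP   >
      [1,4] (N/PP)/(S/PP)   <
        [1,3] N   <
          [1,2] "dog" : PP
          [2,3] "found" : N\PP
        [3,4] "that" : ((N/PP)/(S/PP))\N
      [4,5] "map" : S/PP
  [5,8] PP   <
    [5,6] "near" : NP
    [6,8] PP\NP   <
      [6,7] "quickly" : S
      [7,8] "liked" : (PP\NP)\S

S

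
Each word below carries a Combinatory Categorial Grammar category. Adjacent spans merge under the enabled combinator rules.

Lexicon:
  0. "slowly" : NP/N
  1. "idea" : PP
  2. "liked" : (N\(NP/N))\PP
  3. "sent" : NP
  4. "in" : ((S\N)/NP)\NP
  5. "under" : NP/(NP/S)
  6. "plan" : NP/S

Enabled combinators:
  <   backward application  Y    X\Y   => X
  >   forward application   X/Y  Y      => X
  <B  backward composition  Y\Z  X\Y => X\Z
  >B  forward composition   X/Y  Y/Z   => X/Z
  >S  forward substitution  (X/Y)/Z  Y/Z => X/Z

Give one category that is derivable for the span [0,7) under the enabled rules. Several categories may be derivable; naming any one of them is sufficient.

[0,7] S   <
  [0,3] N   <
    [0,1] "slowly" : NP/N
    [1,3] N\(NP/N)   <
      [1,2] "idea" : PP
      [2,3] "liked" : (N\(NP/N))\PP
  [3,7] S\N   >
    [3,5] (S\N)/NP   <
      [3,4] "sent" : NP
      [4,5] "in" : ((S\N)/NP)\NP
    [5,7] NP   >
      [5,6] "under" : NP/(NP/S)
      [6,7] "plan" : NP/S

S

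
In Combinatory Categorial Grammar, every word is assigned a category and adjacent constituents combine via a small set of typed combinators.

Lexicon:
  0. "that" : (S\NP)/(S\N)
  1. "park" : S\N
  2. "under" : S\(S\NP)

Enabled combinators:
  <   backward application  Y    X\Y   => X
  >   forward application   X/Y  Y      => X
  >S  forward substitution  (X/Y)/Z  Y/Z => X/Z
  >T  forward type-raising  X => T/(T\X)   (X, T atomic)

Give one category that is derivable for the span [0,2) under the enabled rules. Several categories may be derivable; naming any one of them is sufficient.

[0,3] S   <
  [0,2] S\NP   >
    [0,1] "that" : (S\NP)/(S\N)
    [1,2] "park" : S\N
  [2,3] "under" : S\(S\NP)

S\NP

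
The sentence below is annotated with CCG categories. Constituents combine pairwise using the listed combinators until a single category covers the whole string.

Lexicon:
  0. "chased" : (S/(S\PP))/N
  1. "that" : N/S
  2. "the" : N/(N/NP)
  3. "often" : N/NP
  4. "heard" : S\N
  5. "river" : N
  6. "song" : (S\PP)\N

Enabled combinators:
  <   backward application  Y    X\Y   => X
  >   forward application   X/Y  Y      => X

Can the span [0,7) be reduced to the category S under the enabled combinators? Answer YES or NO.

[0,7] S   >
  [0,5] S/(S\PP)   >
    [0,1] "chased" : (S/(S\PP))/N
    [1,5] N   >
      [1,2] "that" : N/S
      [2,5] S   <
        [2,4] N   >
          [2,3] "the" : N/(N/NP)
          [3,4] "often" : N/NP
        [4,5] "heard" : S\N
  [5,7] S\PP   <
    [5,6] "river" : N
    [6,7] "song" : (S\PP)\N

YES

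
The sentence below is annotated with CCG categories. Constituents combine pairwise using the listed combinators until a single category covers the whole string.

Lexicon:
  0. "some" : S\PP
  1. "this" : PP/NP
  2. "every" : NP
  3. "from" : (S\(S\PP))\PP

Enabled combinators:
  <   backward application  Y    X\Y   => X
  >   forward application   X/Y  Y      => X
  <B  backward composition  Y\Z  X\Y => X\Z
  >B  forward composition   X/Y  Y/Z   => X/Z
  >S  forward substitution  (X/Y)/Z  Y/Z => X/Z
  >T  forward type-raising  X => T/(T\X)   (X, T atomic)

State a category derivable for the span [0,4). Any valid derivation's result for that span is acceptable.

[0,4] S   <
  [0,1] "some" : S\PP
  [1,4] S\(S\PP)   <
    [1,3] PP   >
      [1,2] "this" : PP/NP
      [2,3] "every" : NP
    [3,4] "from" : (S\(S\PP))\PP

S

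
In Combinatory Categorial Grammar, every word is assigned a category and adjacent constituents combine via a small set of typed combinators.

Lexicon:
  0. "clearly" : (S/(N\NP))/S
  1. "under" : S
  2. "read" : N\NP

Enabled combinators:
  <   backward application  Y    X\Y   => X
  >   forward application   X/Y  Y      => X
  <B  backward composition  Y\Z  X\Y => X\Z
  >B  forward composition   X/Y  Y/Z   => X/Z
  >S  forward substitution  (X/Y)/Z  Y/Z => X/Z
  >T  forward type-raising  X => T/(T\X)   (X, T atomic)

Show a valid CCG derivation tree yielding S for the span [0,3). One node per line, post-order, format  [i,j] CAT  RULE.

[0,3] S   >
  [0,2] S/(N\NP)   >
    [0,1] "clearly" : (S/(N\NP))/S
    [1,2] "under" : S
  [2,3] "read" : N\NP

[0,1] (S/(N\NP))/S  lex  "clearly"
[1,2] S  lex  "under"
[0,2] S/(N\NP)  >  k=1
[2,3] N\NP  lex  "read"
[0,3] S  >  k=2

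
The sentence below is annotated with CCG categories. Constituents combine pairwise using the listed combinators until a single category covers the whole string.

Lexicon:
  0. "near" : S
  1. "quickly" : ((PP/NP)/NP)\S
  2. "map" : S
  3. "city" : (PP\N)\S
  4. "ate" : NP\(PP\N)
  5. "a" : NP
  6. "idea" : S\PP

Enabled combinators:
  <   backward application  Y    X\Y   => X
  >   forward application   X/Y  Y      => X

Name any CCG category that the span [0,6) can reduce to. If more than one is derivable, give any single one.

PP

[0,7] S   <
  [0,6] PP   >
    [0,5] PP/NP   >
      [0,2] (PP/NP)/NP   <
        [0,1] "near" : S
        [1,2] "quickly" : ((PP/NP)/NP)\S
      [2,5] NP   <
        [2,4] PP\N   <
          [2,3] "map" : S
          [3,4] "city" : (PP\N)\S
        [4,5] "ate" : NP\(PP\N)
    [5,6] "a" : NP
  [6,7] "idea" : S\PP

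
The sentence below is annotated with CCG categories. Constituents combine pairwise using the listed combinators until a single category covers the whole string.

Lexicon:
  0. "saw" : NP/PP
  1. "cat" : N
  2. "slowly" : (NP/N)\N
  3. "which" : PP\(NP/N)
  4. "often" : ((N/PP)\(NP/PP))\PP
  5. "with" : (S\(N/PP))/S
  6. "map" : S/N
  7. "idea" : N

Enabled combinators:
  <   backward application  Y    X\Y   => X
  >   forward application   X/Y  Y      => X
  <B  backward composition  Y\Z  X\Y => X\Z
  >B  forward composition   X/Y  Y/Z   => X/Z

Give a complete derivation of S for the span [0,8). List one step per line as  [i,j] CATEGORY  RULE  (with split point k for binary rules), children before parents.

[0,8] S   <
  [0,5] N/PP   <
    [0,1] "saw" : NP/PP
    [1,5] (N/PP)\(NP/PP)   <
      [1,4] PP   <
        [1,3] NP/N   <
          [1,2] "cat" : N
          [2,3] "slowly" : (NP/N)\N
        [3,4] "which" : PP\(NP/N)
      [4,5] "often" : ((N/PP)\(NP/PP))\PP
  [5,8] S\(N/PP)   >
    [5,6] "with" : (S\(N/PP))/S
    [6,8] S   >
      [6,7] "map" : S/N
      [7,8] "idea" : N

[0,1] NP/PP  lex  "saw"
[1,2] N  lex  "cat"
[2,3] (NP/N)\N  lex  "slowly"
[1,3] NP/N  <  k=2
[3,4] PP\(NP/N)  lex  "which"
[1,4] PP  <  k=3
[4,5] ((N/PP)\(NP/PP))\PP  lex  "often"
[1,5] (N/PP)\(NP/PP)  <  k=4
[0,5] N/PP  <  k=1
[5,6] (S\(N/PP))/S  lex  "with"
[6,7] S/N  lex  "map"
[7,8] N  lex  "idea"
[6,8] S  >  k=7
[5,8] S\(N/PP)  >  k=6
[0,8] S  <  k=5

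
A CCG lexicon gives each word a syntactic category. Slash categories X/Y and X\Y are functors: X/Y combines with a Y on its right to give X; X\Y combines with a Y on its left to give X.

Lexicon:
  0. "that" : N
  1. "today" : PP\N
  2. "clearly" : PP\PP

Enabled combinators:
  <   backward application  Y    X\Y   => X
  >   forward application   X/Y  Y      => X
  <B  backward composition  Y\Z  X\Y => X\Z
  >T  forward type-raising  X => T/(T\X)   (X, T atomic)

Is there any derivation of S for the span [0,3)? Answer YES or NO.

N PP\N PP\PP
CKY chart[0,3] = {N/(N\PP), NP/(NP\PP), PP, PP/(PP\PP), S/(S\PP)}; S ∉ chart

NO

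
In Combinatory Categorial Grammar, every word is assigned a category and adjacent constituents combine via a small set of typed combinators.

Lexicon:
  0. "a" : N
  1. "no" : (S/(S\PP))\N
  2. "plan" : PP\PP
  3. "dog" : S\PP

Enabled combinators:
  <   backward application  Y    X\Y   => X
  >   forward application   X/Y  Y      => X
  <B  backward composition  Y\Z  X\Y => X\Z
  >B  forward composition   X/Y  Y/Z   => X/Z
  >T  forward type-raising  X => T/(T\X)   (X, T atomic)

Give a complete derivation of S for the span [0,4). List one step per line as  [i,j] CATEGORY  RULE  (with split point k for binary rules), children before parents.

[0,1] N  lex  "a"
[1,2] (S/(S\PP))\N  lex  "no"
[0,2] S/(S\PP)  <  k=1
[2,3] PP\PP  lex  "plan"
[3,4] S\PP  lex  "dog"
[2,4] S\PP  <B  k=3
[0,4] S  >  k=2

[0,4] S   >
  [0,2] S/(S\PP)   <
    [0,1] "a" : N
    [1,2] "no" : (S/(S\PP))\N
  [2,4] S\PP   <B
    [2,3] "plan" : PP\PP
    [3,4] "dog" : S\PP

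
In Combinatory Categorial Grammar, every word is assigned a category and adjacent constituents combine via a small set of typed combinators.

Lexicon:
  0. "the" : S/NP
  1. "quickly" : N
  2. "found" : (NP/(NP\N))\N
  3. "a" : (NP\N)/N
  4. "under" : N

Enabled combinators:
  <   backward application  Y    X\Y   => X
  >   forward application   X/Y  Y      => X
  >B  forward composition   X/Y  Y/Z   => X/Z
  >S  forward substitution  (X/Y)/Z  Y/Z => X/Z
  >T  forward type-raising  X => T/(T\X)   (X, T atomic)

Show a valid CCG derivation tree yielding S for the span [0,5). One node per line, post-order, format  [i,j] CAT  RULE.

[0,5] S   >
  [0,1] "the" : S/NP
  [1,5] NP   >
    [1,3] NP/(NP\N)   <
      [1,2] "quickly" : N
      [2,3] "found" : (NP/(NP\N))\N
    [3,5] NP\N   >
      [3,4] "a" : (NP\N)/N
      [4,5] "under" : N

[0,1] S/NP  lex  "the"
[1,2] N  lex  "quickly"
[2,3] (NP/(NP\N))\N  lex  "found"
[1,3] NP/(NP\N)  <  k=2
[3,4] (NP\N)/N  lex  "a"
[4,5] N  lex  "under"
[3,5] NP\N  >  k=4
[1,5] NP  >  k=3
[0,5] S  >  k=1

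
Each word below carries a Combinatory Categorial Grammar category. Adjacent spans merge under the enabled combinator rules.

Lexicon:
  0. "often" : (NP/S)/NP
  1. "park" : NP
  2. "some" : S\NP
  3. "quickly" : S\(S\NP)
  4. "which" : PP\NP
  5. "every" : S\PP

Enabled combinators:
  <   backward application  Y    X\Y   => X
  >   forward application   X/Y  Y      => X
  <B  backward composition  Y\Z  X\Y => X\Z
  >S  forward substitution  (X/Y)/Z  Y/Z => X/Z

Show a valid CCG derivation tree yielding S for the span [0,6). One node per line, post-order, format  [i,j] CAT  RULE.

[0,6] S   <
  [0,5] PP   <
    [0,4] NP   >
      [0,2] NP/S   >
        [0,1] "often" : (NP/S)/NP
        [1,2] "park" : NP
      [2,4] S   <
        [2,3] "some" : S\NP
        [3,4] "quickly" : S\(S\NP)
    [4,5] "which" : PP\NP
  [5,6] "every" : S\PP

[0,1] (NP/S)/NP  lex  "often"
[1,2] NP  lex  "park"
[0,2] NP/S  >  k=1
[2,3] S\NP  lex  "some"
[3,4] S\(S\NP)  lex  "quickly"
[2,4] S  <  k=3
[0,4] NP  >  k=2
[4,5] PP\NP  lex  "which"
[0,5] PP  <  k=4
[5,6] S\PP  lex  "every"
[0,6] S  <  k=5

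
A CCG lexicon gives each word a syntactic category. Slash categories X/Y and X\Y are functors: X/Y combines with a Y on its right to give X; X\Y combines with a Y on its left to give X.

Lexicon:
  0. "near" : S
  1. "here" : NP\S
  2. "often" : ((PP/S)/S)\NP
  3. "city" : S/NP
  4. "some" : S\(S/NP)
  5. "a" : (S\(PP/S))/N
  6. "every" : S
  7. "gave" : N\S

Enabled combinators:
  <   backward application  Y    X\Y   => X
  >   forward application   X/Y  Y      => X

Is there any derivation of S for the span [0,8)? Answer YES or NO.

[0,8] S   <
  [0,5] PP/S   >
    [0,3] (PP/S)/S   <
      [0,2] NP   <
        [0,1] "near" : S
        [1,2] "here" : NP\S
      [2,3] "often" : ((PP/S)/S)\NP
    [3,5] S   <
      [3,4] "city" : S/NP
      [4,5] "some" : S\(S/NP)
  [5,8] S\(PP/S)   >
    [5,6] "a" : (S\(PP/S))/N
    [6,8] N   <
      [6,7] "every" : S
      [7,8] "gave" : N\S

YES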